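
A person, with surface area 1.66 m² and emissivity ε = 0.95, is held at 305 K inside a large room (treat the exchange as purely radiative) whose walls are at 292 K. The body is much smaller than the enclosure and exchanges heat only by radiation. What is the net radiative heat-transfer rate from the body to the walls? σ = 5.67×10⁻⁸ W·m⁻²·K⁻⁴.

P_net ≈ 124 W

For a small grey body in a large enclosure: P_net = εσA(T_body⁴ − T_wall⁴).
A = 1.66 m²; T_body⁴ − T_wall⁴ = 8.654×10⁹ − 7.270×10⁹ = 1.384×10⁹ K⁴.
|P_net| = 0.95·5.67×10⁻⁸·1.660·1.384×10⁹.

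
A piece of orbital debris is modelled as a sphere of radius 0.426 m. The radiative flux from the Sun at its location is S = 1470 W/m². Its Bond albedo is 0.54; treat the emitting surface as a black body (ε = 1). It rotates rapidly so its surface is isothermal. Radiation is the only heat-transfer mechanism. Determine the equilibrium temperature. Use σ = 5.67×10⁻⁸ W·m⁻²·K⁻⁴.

At equilibrium, absorbed power = emitted power.
Absorbing cross-section = πr² = 0.5701 m²; emitting surface = 4πr² = 2.280 m² (ratio 4).
(1−a)S·A_cross = εσ·A_surf·T⁴  ⇒  T⁴ = (1−a)S/(4σ).
T⁴ = 0.460·1470/(4·5.67×10⁻⁸) = 2.981×10⁹ K⁴.
T = (2.981×10⁹)^(1/4).

T ≈ 234 K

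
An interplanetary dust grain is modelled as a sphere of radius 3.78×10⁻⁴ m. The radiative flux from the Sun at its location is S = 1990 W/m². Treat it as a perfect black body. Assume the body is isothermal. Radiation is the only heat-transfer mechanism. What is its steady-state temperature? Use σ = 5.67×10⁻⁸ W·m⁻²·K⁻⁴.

At equilibrium, absorbed power = emitted power.
Absorbing cross-section = πr² = 4.489×10⁻⁷ m²; emitting surface = 4πr² = 1.796×10⁻⁶ m² (ratio 4).
S·A_cross = εσ·A_surf·T⁴  ⇒  T⁴ = S/(4σ).
T⁴ = 1.00·1990/(4·5.67×10⁻⁸) = 8.774×10⁹ K⁴.
T = (8.774×10⁹)^(1/4).

T ≈ 306 K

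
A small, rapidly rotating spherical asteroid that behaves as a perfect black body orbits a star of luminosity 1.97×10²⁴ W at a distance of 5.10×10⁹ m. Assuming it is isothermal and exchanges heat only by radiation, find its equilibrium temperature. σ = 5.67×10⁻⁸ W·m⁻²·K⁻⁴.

First find the stellar flux at distance d: S = L/(4πd²) = 1.97×10²⁴/(4π·(5.10×10⁹)²) = 6027 W/m².
For an isothermal sphere, absorbed (1−a)S·πr² = emitted σ·4πr²·T⁴, so T⁴ = (1−a)S/(4σ).
T⁴ = 1.00·6027/(4·5.67×10⁻⁸) = 2.657×10¹⁰ K⁴.

T ≈ 404 K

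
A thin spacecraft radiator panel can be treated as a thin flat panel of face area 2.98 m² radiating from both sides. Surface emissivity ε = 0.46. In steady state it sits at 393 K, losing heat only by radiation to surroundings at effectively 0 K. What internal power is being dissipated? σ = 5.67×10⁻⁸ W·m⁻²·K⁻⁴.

P ≈ 3710 W

Steady state: P = εσA T⁴.
A = 2·2.98 = 5.960 m²; T⁴ = (393)⁴ = 2.385×10¹⁰ K⁴.
P = 0.46 × 5.67×10⁻⁸ × 5.960 × 2.385×10¹⁰.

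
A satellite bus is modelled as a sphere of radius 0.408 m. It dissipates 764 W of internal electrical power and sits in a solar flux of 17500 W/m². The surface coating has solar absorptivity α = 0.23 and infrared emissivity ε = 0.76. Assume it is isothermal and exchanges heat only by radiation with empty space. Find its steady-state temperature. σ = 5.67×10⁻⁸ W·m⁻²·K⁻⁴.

At steady state, absorbed solar power + internal power = radiated power.
Absorbed: α·S·A_cross = 0.23·17500·0.5230 = 2105 W (cross-section πr²).
Total input = 2105 + 764 = 2869 W.
Radiated: εσ·A_surf·T⁴ with A_surf = 4πr² = 2.092 m².
T⁴ = 2869/(0.76·5.67×10⁻⁸·2.092) = 3.183×10¹⁰ K⁴.

T ≈ 422 K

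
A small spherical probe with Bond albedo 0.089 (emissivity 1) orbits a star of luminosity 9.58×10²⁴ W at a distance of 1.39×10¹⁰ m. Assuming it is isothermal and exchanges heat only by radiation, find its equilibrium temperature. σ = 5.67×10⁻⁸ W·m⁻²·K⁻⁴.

T ≈ 355 K

First find the stellar flux at distance d: S = L/(4πd²) = 9.58×10²⁴/(4π·(1.39×10¹⁰)²) = 3946 W/m².
For an isothermal sphere, absorbed (1−a)S·πr² = emitted σ·4πr²·T⁴, so T⁴ = (1−a)S/(4σ).
T⁴ = 0.911·3946/(4·5.67×10⁻⁸) = 1.585×10¹⁰ K⁴.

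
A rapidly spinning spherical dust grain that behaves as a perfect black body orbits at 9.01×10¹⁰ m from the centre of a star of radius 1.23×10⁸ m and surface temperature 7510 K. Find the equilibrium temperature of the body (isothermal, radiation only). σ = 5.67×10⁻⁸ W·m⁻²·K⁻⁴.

T ≈ 196 K

The star's surface emits σT_*⁴; at distance d the flux is S = σT_*⁴(R_*/d)².
S = 5.67×10⁻⁸·(7510)⁴·(1.23×10⁸/9.01×10¹⁰)² = 336.1 W/m².
For an isothermal sphere T⁴ = (1−a)S/(4σ) = 1.482×10⁹ K⁴.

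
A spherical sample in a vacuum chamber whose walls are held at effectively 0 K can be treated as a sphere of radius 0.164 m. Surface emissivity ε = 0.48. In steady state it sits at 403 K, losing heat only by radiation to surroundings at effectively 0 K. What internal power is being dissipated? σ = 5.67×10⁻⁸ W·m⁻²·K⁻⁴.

Steady state: P = εσA T⁴.
A = 4πr² = 0.3380 m²; T⁴ = (403)⁴ = 2.638×10¹⁰ K⁴.
P = 0.48 × 5.67×10⁻⁸ × 0.3380 × 2.638×10¹⁰.

P ≈ 243 W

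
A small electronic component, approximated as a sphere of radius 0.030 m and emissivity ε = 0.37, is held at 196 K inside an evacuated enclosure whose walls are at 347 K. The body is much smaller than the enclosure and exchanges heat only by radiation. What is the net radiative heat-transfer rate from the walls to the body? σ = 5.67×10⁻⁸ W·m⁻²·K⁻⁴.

P_net ≈ 3.09 W

For a small grey body in a large enclosure: P_net = εσA(T_body⁴ − T_wall⁴).
A = 4πr² = 0.01131 m²; T_body⁴ − T_wall⁴ = 1.476×10⁹ − 1.450×10¹⁰ = -1.302×10¹⁰ K⁴.
|P_net| = 0.37·5.67×10⁻⁸·0.01131·1.302×10¹⁰.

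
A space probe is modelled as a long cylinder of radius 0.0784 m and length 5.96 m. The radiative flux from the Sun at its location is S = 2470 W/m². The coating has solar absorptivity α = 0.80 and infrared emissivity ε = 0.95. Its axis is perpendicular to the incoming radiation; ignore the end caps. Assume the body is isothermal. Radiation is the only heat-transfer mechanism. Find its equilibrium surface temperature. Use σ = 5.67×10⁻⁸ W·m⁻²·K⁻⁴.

At equilibrium, absorbed power = emitted power.
Absorbing cross-section = 2rL = 0.9345 m²; emitting surface = 2πrL = 2.936 m² (ratio π).
αS·A_cross = εσ·A_surf·T⁴  ⇒  T⁴ = αS/(ε·πσ).
T⁴ = 0.800·2470/(0.95·π·5.67×10⁻⁸) = 1.168×10¹⁰ K⁴.
T = (1.168×10¹⁰)^(1/4).

T ≈ 329 K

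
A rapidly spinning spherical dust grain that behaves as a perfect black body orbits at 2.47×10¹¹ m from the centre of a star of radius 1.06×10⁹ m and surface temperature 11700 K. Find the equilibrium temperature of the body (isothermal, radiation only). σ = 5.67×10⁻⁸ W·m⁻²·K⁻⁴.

T ≈ 542 K

The star's surface emits σT_*⁴; at distance d the flux is S = σT_*⁴(R_*/d)².
S = 5.67×10⁻⁸·(11700)⁴·(1.06×10⁹/2.47×10¹¹)² = 19570 W/m².
For an isothermal sphere T⁴ = (1−a)S/(4σ) = 8.628×10¹⁰ K⁴.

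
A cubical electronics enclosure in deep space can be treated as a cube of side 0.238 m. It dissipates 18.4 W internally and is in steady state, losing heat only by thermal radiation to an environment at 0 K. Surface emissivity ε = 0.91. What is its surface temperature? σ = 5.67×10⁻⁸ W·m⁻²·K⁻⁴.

T ≈ 180 K

Steady state: internal power = radiated power, P = εσA T⁴.
Radiating area A = 6L² = 0.3399 m².
T⁴ = P/(εσA) = 18.4/(0.91·5.67×10⁻⁸·0.3399) = 1.049×10⁹ K⁴.
T = (1.049×10⁹)^(1/4).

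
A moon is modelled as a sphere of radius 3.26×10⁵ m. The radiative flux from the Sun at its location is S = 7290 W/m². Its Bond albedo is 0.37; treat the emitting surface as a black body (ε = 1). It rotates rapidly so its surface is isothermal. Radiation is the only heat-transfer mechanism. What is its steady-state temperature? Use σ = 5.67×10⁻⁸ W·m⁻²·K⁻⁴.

At equilibrium, absorbed power = emitted power.
Absorbing cross-section = πr² = 3.339×10¹¹ m²; emitting surface = 4πr² = 1.336×10¹² m² (ratio 4).
(1−a)S·A_cross = εσ·A_surf·T⁴  ⇒  T⁴ = (1−a)S/(4σ).
T⁴ = 0.630·7290/(4·5.67×10⁻⁸) = 2.025×10¹⁰ K⁴.
T = (2.025×10¹⁰)^(1/4).

T ≈ 377 K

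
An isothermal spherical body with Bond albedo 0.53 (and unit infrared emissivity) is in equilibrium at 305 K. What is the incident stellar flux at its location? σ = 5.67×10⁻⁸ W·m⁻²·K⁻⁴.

(1−a)S·πr² = σ·4πr²·T⁴ ⇒ S = 4σT⁴/(1−a).
S = 4·5.67×10⁻⁸·8.654×10⁹/0.470.

S ≈ 4180 W/m²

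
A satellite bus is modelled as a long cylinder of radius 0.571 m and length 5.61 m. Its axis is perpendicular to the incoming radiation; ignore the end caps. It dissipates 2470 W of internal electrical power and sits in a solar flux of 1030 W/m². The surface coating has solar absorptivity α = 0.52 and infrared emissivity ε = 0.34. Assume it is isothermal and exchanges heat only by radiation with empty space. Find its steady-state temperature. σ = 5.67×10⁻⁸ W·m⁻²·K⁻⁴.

At steady state, absorbed solar power + internal power = radiated power.
Absorbed: α·S·A_cross = 0.52·1030·6.407 = 3431 W (cross-section 2rL).
Total input = 3431 + 2470 = 5901 W.
Radiated: εσ·A_surf·T⁴ with A_surf = 2πrL = 20.13 m².
T⁴ = 5901/(0.34·5.67×10⁻⁸·20.13) = 1.521×10¹⁰ K⁴.

T ≈ 351 K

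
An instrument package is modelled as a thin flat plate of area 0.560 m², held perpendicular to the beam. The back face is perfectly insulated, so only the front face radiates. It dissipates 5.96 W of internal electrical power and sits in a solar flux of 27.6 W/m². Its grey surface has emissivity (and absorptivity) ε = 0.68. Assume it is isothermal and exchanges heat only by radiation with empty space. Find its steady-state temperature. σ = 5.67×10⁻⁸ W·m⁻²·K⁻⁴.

At steady state, absorbed solar power + internal power = radiated power.
Absorbed: α·S·A_cross = 0.68·27.6·0.5600 = 10.51 W (cross-section A).
Total input = 10.51 + 5.96 = 16.47 W.
Radiated: εσ·A_surf·T⁴ with A_surf = A = 0.5600 m².
T⁴ = 16.47/(0.68·5.67×10⁻⁸·0.5600) = 7.628×10⁸ K⁴.

T ≈ 166 K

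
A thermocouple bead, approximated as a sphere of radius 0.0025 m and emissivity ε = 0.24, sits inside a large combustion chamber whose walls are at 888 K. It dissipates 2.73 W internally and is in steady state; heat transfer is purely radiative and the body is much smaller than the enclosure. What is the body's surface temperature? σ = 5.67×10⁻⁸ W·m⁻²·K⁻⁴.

For a small grey body in a large enclosure, net radiated power = εσA(T⁴ − T_w⁴).
Steady state: P = εσA(T⁴ − T_w⁴) with A = 4πr² = 7.854×10⁻⁵ m².
T⁴ = P/(εσA) + T_w⁴ = 2.73/(0.24·5.67×10⁻⁸·7.854×10⁻⁵) + (888)⁴
    = 2.554×10¹² + 6.218×10¹¹ = 3.176×10¹² K⁴.

T ≈ 1330 K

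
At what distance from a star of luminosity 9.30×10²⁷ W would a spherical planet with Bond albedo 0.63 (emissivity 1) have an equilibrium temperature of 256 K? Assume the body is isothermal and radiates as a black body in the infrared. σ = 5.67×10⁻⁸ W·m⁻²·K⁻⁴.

For an isothermal black-emitting sphere, (1−a)S·πr² = σ·4πr²·T⁴ ⇒ S = 4σT⁴/(1−a).
S = 4·5.67×10⁻⁸·(256)⁴/0.370 = 2633 W/m².
Flux falls as S = L/(4πd²), so d = √(L/(4πS)) = √(9.30×10²⁷/(4π·2633)).

d ≈ 5.30×10¹¹ m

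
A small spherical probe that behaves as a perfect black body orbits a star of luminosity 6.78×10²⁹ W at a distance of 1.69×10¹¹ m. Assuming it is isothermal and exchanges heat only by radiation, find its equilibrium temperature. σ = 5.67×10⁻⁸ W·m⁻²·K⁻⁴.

T ≈ 1700 K

First find the stellar flux at distance d: S = L/(4πd²) = 6.78×10²⁹/(4π·(1.69×10¹¹)²) = 1.889×10⁶ W/m².
For an isothermal sphere, absorbed (1−a)S·πr² = emitted σ·4πr²·T⁴, so T⁴ = (1−a)S/(4σ).
T⁴ = 1.00·1.889×10⁶/(4·5.67×10⁻⁸) = 8.329×10¹² K⁴.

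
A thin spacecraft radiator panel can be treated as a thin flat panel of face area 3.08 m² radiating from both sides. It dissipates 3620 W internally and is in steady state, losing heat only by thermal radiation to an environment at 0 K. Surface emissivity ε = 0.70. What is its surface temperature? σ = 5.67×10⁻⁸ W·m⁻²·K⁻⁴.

Steady state: internal power = radiated power, P = εσA T⁴.
Radiating area A = 2·3.08 = 6.160 m².
T⁴ = P/(εσA) = 3620/(0.70·5.67×10⁻⁸·6.160) = 1.481×10¹⁰ K⁴.
T = (1.481×10¹⁰)^(1/4).

T ≈ 349 K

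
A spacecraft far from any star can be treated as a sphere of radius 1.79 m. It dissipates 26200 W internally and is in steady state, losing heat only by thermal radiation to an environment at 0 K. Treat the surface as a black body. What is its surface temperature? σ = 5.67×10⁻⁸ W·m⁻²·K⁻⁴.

Steady state: internal power = radiated power, P = εσA T⁴.
Radiating area A = 4πr² = 40.26 m².
T⁴ = P/(εσA) = 26200/(1.0·5.67×10⁻⁸·40.26) = 1.148×10¹⁰ K⁴.
T = (1.148×10¹⁰)^(1/4).

T ≈ 327 K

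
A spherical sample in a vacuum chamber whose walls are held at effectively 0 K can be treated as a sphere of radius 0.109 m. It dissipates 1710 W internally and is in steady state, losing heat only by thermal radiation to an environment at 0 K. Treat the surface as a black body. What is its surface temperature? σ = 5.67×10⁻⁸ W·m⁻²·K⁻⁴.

T ≈ 670 K

Steady state: internal power = radiated power, P = εσA T⁴.
Radiating area A = 4πr² = 0.1493 m².
T⁴ = P/(εσA) = 1710/(1.0·5.67×10⁻⁸·0.1493) = 2.020×10¹¹ K⁴.
T = (2.020×10¹¹)^(1/4).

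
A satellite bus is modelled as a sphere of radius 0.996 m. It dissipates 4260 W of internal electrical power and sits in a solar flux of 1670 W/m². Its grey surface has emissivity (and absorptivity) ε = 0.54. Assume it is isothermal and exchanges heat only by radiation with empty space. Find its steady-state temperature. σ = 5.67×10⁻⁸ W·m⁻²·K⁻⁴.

T ≈ 369 K

At steady state, absorbed solar power + internal power = radiated power.
Absorbed: α·S·A_cross = 0.54·1670·3.117 = 2810 W (cross-section πr²).
Total input = 2810 + 4260 = 7070 W.
Radiated: εσ·A_surf·T⁴ with A_surf = 4πr² = 12.47 m².
T⁴ = 7070/(0.54·5.67×10⁻⁸·12.47) = 1.852×10¹⁰ K⁴.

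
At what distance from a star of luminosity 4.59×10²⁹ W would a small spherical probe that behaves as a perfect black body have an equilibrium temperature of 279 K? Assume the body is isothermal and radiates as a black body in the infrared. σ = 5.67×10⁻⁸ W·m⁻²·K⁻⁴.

For an isothermal black-emitting sphere, (1−a)S·πr² = σ·4πr²·T⁴ ⇒ S = 4σT⁴/(1−a).
S = 4·5.67×10⁻⁸·(279)⁴/1.00 = 1374 W/m².
Flux falls as S = L/(4πd²), so d = √(L/(4πS)) = √(4.59×10²⁹/(4π·1374)).

d ≈ 5.16×10¹² m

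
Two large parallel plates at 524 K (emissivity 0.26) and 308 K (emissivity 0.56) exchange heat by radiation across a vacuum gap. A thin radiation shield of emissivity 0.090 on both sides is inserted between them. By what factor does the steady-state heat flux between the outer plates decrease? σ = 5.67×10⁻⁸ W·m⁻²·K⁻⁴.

Without shield: q₀ = σΔ(T⁴)/(1/ε₁+1/ε₂−1) with denominator 4.632.
With shield the two gaps are in series; the resistances add: (1/ε₁+1/ε_s−1)+(1/ε_s+1/ε₂−1) = 13.96+11.90 = 25.85.
Heat-flux ratio q₀/q = 25.85/4.632.

factor ≈ 5.58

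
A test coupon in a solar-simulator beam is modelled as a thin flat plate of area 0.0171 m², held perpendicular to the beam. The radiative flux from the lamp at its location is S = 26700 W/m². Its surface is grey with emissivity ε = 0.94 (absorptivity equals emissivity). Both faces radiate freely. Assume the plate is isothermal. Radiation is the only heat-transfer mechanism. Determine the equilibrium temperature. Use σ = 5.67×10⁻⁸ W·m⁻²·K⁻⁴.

At equilibrium, absorbed power = emitted power.
Absorbing cross-section = A = 0.01710 m²; emitting surface = 2A = 0.03420 m² (ratio 2).
εS·A_cross = εσ·A_surf·T⁴  ⇒  T⁴ = S/(2σ)   (ε cancels).
T⁴ = 26700/(2·5.67×10⁻⁸) = 2.354×10¹¹ K⁴.
T = (2.354×10¹¹)^(1/4).

T ≈ 697 K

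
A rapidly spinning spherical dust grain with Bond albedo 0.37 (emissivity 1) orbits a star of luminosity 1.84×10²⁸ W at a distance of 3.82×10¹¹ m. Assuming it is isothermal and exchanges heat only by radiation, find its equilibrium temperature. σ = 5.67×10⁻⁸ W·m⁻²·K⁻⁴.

First find the stellar flux at distance d: S = L/(4πd²) = 1.84×10²⁸/(4π·(3.82×10¹¹)²) = 10030 W/m².
For an isothermal sphere, absorbed (1−a)S·πr² = emitted σ·4πr²·T⁴, so T⁴ = (1−a)S/(4σ).
T⁴ = 0.630·10030/(4·5.67×10⁻⁸) = 2.787×10¹⁰ K⁴.

T ≈ 409 K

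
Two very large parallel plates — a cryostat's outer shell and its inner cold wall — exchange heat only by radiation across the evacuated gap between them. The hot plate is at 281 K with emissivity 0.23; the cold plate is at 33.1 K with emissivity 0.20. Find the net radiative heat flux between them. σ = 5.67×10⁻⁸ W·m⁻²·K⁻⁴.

q ≈ 42.3 W/m²

For two infinite grey parallel plates, q = σ(T₁⁴ − T₂⁴)/(1/ε₁ + 1/ε₂ − 1).
T₁⁴ − T₂⁴ = 6.235×10⁹ − 1.200×10⁶ = 6.234×10⁹ K⁴.
1/ε₁ + 1/ε₂ − 1 = 4.348 + 5.000 − 1 = 8.348.
q = 5.67×10⁻⁸ × 6.234×10⁹ / 8.348.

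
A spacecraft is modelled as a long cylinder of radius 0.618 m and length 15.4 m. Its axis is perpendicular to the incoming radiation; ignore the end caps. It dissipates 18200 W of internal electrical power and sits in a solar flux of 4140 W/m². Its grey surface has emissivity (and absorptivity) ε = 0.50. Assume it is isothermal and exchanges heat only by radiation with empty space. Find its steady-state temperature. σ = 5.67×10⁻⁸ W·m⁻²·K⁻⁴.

T ≈ 429 K

At steady state, absorbed solar power + internal power = radiated power.
Absorbed: α·S·A_cross = 0.50·4140·19.03 = 39400 W (cross-section 2rL).
Total input = 39400 + 18200 = 57600 W.
Radiated: εσ·A_surf·T⁴ with A_surf = 2πrL = 59.80 m².
T⁴ = 57600/(0.50·5.67×10⁻⁸·59.80) = 3.398×10¹⁰ K⁴.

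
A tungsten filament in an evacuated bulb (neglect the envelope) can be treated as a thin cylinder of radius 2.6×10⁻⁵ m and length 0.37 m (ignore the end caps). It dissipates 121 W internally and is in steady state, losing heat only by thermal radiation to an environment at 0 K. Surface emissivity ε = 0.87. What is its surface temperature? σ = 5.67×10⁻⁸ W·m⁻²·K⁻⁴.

Steady state: internal power = radiated power, P = εσA T⁴.
Radiating area A = 2πrL = 6.044×10⁻⁵ m².
T⁴ = P/(εσA) = 121/(0.87·5.67×10⁻⁸·6.044×10⁻⁵) = 4.058×10¹³ K⁴.
T = (4.058×10¹³)^(1/4).

T ≈ 2520 K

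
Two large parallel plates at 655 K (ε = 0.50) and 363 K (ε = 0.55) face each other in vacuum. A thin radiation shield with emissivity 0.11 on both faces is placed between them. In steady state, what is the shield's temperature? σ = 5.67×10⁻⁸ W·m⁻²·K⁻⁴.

In steady state the net flux on the hot side equals that on the cold side.
σ(T₁⁴−T_s⁴)/D₁ = σ(T_s⁴−T₂⁴)/D₂, with D₁ = 1/ε₁+1/ε_s−1 = 10.09, D₂ = 1/ε_s+1/ε₂−1 = 9.909.
Solve for T_s⁴: T_s⁴ = (D₂·T₁⁴ + D₁·T₂⁴)/(D₁+D₂) = 9.996×10¹⁰ K⁴.

T_s ≈ 562 K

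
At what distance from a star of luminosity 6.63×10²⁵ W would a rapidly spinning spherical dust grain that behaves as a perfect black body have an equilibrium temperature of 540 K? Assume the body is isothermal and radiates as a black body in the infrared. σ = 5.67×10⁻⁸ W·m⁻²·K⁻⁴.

d ≈ 1.65×10¹⁰ m

For an isothermal black-emitting sphere, (1−a)S·πr² = σ·4πr²·T⁴ ⇒ S = 4σT⁴/(1−a).
S = 4·5.67×10⁻⁸·(540)⁴/1.00 = 19280 W/m².
Flux falls as S = L/(4πd²), so d = √(L/(4πS)) = √(6.63×10²⁵/(4π·19280)).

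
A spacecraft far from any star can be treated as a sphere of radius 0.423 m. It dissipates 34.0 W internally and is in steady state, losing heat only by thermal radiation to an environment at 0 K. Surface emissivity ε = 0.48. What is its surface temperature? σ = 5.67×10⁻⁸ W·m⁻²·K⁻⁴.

Steady state: internal power = radiated power, P = εσA T⁴.
Radiating area A = 4πr² = 2.248 m².
T⁴ = P/(εσA) = 34.0/(0.48·5.67×10⁻⁸·2.248) = 5.556×10⁸ K⁴.
T = (5.556×10⁸)^(1/4).

T ≈ 154 K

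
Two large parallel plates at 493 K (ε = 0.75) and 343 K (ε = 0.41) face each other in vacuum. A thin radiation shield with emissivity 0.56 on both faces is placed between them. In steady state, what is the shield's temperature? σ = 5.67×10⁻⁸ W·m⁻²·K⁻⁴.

In steady state the net flux on the hot side equals that on the cold side.
σ(T₁⁴−T_s⁴)/D₁ = σ(T_s⁴−T₂⁴)/D₂, with D₁ = 1/ε₁+1/ε_s−1 = 2.119, D₂ = 1/ε_s+1/ε₂−1 = 3.225.
Solve for T_s⁴: T_s⁴ = (D₂·T₁⁴ + D₁·T₂⁴)/(D₁+D₂) = 4.114×10¹⁰ K⁴.

T_s ≈ 450 K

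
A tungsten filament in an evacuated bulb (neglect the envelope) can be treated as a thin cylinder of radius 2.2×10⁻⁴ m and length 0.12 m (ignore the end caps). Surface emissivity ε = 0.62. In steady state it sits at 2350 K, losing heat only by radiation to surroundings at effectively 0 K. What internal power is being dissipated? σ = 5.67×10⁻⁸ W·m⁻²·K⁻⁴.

Steady state: P = εσA T⁴.
A = 2πrL = 1.659×10⁻⁴ m²; T⁴ = (2350)⁴ = 3.050×10¹³ K⁴.
P = 0.62 × 5.67×10⁻⁸ × 1.659×10⁻⁴ × 3.050×10¹³.

P ≈ 178 W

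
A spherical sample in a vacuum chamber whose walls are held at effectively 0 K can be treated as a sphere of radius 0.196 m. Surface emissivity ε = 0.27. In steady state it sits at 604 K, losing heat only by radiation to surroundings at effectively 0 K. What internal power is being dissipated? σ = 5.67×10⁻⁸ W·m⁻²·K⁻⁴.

Steady state: P = εσA T⁴.
A = 4πr² = 0.4827 m²; T⁴ = (604)⁴ = 1.331×10¹¹ K⁴.
P = 0.27 × 5.67×10⁻⁸ × 0.4827 × 1.331×10¹¹.

P ≈ 984 W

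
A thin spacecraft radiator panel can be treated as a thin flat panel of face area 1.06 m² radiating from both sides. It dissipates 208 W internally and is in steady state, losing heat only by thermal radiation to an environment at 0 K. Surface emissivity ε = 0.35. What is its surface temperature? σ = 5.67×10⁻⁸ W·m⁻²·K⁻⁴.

Steady state: internal power = radiated power, P = εσA T⁴.
Radiating area A = 2·1.06 = 2.120 m².
T⁴ = P/(εσA) = 208/(0.35·5.67×10⁻⁸·2.120) = 4.944×10⁹ K⁴.
T = (4.944×10⁹)^(1/4).

T ≈ 265 K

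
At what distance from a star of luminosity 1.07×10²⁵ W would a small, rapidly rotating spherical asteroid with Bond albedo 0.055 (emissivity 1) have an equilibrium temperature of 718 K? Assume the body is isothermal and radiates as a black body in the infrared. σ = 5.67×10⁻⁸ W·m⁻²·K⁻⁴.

For an isothermal black-emitting sphere, (1−a)S·πr² = σ·4πr²·T⁴ ⇒ S = 4σT⁴/(1−a).
S = 4·5.67×10⁻⁸·(718)⁴/0.945 = 63780 W/m².
Flux falls as S = L/(4πd²), so d = √(L/(4πS)) = √(1.07×10²⁵/(4π·63780)).

d ≈ 3.65×10⁹ m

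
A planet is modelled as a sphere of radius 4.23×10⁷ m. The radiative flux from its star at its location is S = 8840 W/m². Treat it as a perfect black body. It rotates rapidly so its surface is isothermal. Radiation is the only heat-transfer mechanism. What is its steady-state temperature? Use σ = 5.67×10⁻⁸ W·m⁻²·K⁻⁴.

T ≈ 444 K

At equilibrium, absorbed power = emitted power.
Absorbing cross-section = πr² = 5.621×10¹⁵ m²; emitting surface = 4πr² = 2.248×10¹⁶ m² (ratio 4).
S·A_cross = εσ·A_surf·T⁴  ⇒  T⁴ = S/(4σ).
T⁴ = 1.00·8840/(4·5.67×10⁻⁸) = 3.898×10¹⁰ K⁴.
T = (3.898×10¹⁰)^(1/4).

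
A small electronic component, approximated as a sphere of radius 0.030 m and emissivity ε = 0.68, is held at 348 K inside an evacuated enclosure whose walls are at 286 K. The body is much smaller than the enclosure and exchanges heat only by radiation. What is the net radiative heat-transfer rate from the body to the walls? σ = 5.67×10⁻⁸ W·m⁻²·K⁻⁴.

P_net ≈ 3.48 W

For a small grey body in a large enclosure: P_net = εσA(T_body⁴ − T_wall⁴).
A = 4πr² = 0.01131 m²; T_body⁴ − T_wall⁴ = 1.467×10¹⁰ − 6.691×10⁹ = 7.976×10⁹ K⁴.
|P_net| = 0.68·5.67×10⁻⁸·0.01131·7.976×10⁹.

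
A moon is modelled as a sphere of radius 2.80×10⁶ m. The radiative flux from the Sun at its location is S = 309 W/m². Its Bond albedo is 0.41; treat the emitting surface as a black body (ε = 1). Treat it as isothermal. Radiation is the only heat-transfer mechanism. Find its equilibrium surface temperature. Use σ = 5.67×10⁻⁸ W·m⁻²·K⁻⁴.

T ≈ 168 K

At equilibrium, absorbed power = emitted power.
Absorbing cross-section = πr² = 2.463×10¹³ m²; emitting surface = 4πr² = 9.852×10¹³ m² (ratio 4).
(1−a)S·A_cross = εσ·A_surf·T⁴  ⇒  T⁴ = (1−a)S/(4σ).
T⁴ = 0.590·309/(4·5.67×10⁻⁸) = 8.038×10⁸ K⁴.
T = (8.038×10⁸)^(1/4).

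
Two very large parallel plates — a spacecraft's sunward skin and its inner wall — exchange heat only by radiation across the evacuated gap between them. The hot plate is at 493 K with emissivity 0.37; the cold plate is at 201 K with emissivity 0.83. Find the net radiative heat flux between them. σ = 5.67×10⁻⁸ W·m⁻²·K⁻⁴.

q ≈ 1120 W/m²

For two infinite grey parallel plates, q = σ(T₁⁴ − T₂⁴)/(1/ε₁ + 1/ε₂ − 1).
T₁⁴ − T₂⁴ = 5.907×10¹⁰ − 1.632×10⁹ = 5.744×10¹⁰ K⁴.
1/ε₁ + 1/ε₂ − 1 = 2.703 + 1.205 − 1 = 2.908.
q = 5.67×10⁻⁸ × 5.744×10¹⁰ / 2.908.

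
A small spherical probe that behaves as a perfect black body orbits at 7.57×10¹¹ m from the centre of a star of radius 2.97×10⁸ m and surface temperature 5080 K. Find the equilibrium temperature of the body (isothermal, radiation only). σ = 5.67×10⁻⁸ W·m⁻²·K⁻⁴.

The star's surface emits σT_*⁴; at distance d the flux is S = σT_*⁴(R_*/d)².
S = 5.67×10⁻⁸·(5080)⁴·(2.97×10⁸/7.57×10¹¹)² = 5.812 W/m².
For an isothermal sphere T⁴ = (1−a)S/(4σ) = 2.563×10⁷ K⁴.

T ≈ 71.2 K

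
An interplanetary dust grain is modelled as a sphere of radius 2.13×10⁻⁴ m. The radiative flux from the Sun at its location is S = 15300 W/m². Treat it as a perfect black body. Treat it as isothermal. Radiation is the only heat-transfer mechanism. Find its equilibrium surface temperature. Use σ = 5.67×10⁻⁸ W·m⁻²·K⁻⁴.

T ≈ 510 K

At equilibrium, absorbed power = emitted power.
Absorbing cross-section = πr² = 1.425×10⁻⁷ m²; emitting surface = 4πr² = 5.701×10⁻⁷ m² (ratio 4).
S·A_cross = εσ·A_surf·T⁴  ⇒  T⁴ = S/(4σ).
T⁴ = 1.00·15300/(4·5.67×10⁻⁸) = 6.746×10¹⁰ K⁴.
T = (6.746×10¹⁰)^(1/4).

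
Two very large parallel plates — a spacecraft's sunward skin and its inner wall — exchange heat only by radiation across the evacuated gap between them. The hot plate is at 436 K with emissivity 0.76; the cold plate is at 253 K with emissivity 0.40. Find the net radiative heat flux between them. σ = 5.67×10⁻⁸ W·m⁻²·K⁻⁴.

For two infinite grey parallel plates, q = σ(T₁⁴ − T₂⁴)/(1/ε₁ + 1/ε₂ − 1).
T₁⁴ − T₂⁴ = 3.614×10¹⁰ − 4.097×10⁹ = 3.204×10¹⁰ K⁴.
1/ε₁ + 1/ε₂ − 1 = 1.316 + 2.500 − 1 = 2.816.
q = 5.67×10⁻⁸ × 3.204×10¹⁰ / 2.816.

q ≈ 645 W/m²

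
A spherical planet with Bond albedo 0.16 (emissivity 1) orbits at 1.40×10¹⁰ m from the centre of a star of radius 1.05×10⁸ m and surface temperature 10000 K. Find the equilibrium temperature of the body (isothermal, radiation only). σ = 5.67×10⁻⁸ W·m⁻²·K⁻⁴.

The star's surface emits σT_*⁴; at distance d the flux is S = σT_*⁴(R_*/d)².
S = 5.67×10⁻⁸·(10000)⁴·(1.05×10⁸/1.40×10¹⁰)² = 31890 W/m².
For an isothermal sphere T⁴ = (1−a)S/(4σ) = 1.181×10¹¹ K⁴.

T ≈ 586 K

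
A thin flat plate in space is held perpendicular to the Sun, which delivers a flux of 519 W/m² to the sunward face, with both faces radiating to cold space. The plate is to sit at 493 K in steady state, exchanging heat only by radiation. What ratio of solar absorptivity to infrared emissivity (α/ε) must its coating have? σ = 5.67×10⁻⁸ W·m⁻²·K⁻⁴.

α/ε ≈ 12.9

Balance: αS·A = εσ·2A·T⁴ ⇒ α/ε = 2σT⁴/S.
α/ε = 2·5.67×10⁻⁸·(493)⁴/519 = 2·5.67×10⁻⁸·5.907×10¹⁰/519.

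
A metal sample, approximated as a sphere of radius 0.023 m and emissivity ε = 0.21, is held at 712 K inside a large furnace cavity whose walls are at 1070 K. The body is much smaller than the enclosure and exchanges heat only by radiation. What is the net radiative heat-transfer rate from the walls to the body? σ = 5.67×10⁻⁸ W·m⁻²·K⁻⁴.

For a small grey body in a large enclosure: P_net = εσA(T_body⁴ − T_wall⁴).
A = 4πr² = 0.006648 m²; T_body⁴ − T_wall⁴ = 2.570×10¹¹ − 1.311×10¹² = -1.054×10¹² K⁴.
|P_net| = 0.21·5.67×10⁻⁸·0.006648·1.054×10¹².

P_net ≈ 83.4 W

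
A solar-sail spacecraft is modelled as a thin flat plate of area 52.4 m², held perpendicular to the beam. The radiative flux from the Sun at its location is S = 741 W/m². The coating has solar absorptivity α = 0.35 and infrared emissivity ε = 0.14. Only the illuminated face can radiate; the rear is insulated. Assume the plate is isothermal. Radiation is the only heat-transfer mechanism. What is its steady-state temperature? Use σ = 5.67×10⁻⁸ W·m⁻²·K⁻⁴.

At equilibrium, absorbed power = emitted power.
Absorbing cross-section = A = 52.40 m²; emitting surface = A = 52.40 m² (ratio 1).
αS·A_cross = εσ·A_surf·T⁴  ⇒  T⁴ = αS/(ε·1σ).
T⁴ = 0.350·741/(0.14·1·5.67×10⁻⁸) = 3.267×10¹⁰ K⁴.
T = (3.267×10¹⁰)^(1/4).

T ≈ 425 K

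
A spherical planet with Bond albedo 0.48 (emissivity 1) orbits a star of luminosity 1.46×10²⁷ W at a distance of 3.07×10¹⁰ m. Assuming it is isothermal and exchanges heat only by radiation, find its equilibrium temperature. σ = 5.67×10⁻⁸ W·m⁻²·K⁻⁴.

First find the stellar flux at distance d: S = L/(4πd²) = 1.46×10²⁷/(4π·(3.07×10¹⁰)²) = 1.233×10⁵ W/m².
For an isothermal sphere, absorbed (1−a)S·πr² = emitted σ·4πr²·T⁴, so T⁴ = (1−a)S/(4σ).
T⁴ = 0.520·1.233×10⁵/(4·5.67×10⁻⁸) = 2.826×10¹¹ K⁴.

T ≈ 729 K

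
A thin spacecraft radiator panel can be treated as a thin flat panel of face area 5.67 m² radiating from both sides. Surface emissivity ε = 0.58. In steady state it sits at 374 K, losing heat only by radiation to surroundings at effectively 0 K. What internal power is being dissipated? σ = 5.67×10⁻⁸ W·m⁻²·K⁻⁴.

Steady state: P = εσA T⁴.
A = 2·5.67 = 11.34 m²; T⁴ = (374)⁴ = 1.957×10¹⁰ K⁴.
P = 0.58 × 5.67×10⁻⁸ × 11.34 × 1.957×10¹⁰.

P ≈ 7300 W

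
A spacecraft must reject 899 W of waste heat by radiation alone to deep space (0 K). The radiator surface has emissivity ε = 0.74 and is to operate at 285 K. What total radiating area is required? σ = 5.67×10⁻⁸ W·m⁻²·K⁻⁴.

A ≈ 3.25 m²

P = εσA T⁴ ⇒ A = P/(εσT⁴).
T⁴ = 6.598×10⁹ K⁴.
A = 899/(0.74 × 5.67×10⁻⁸ × 6.598×10⁹).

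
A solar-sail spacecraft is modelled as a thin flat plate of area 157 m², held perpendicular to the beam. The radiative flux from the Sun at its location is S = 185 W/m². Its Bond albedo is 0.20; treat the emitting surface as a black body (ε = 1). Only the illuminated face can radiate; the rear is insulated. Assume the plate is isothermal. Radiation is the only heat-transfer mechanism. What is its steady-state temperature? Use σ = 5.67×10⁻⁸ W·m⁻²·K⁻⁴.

T ≈ 226 K

At equilibrium, absorbed power = emitted power.
Absorbing cross-section = A = 157.0 m²; emitting surface = A = 157.0 m² (ratio 1).
(1−a)S·A_cross = εσ·A_surf·T⁴  ⇒  T⁴ = (1−a)S/(1σ).
T⁴ = 0.800·185/(1·5.67×10⁻⁸) = 2.610×10⁹ K⁴.
T = (2.610×10⁹)^(1/4).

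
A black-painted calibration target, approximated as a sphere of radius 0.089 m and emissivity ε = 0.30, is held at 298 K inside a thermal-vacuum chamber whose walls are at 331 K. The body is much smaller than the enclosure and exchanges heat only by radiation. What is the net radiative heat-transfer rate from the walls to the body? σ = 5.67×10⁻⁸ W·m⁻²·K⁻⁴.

For a small grey body in a large enclosure: P_net = εσA(T_body⁴ − T_wall⁴).
A = 4πr² = 0.09954 m²; T_body⁴ − T_wall⁴ = 7.886×10⁹ − 1.200×10¹⁰ = -4.117×10⁹ K⁴.
|P_net| = 0.30·5.67×10⁻⁸·0.09954·4.117×10⁹.

P_net ≈ 6.97 W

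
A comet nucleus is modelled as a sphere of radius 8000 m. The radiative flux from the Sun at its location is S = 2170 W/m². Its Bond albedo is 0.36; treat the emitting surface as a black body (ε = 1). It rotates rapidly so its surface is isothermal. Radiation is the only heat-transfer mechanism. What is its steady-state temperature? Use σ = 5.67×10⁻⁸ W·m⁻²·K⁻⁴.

At equilibrium, absorbed power = emitted power.
Absorbing cross-section = πr² = 2.011×10⁸ m²; emitting surface = 4πr² = 8.042×10⁸ m² (ratio 4).
(1−a)S·A_cross = εσ·A_surf·T⁴  ⇒  T⁴ = (1−a)S/(4σ).
T⁴ = 0.640·2170/(4·5.67×10⁻⁸) = 6.123×10⁹ K⁴.
T = (6.123×10⁹)^(1/4).

T ≈ 280 K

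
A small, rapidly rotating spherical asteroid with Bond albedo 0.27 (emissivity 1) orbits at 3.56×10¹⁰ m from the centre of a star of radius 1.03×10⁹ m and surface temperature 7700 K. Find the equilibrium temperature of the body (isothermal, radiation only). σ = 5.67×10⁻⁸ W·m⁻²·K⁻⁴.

The star's surface emits σT_*⁴; at distance d the flux is S = σT_*⁴(R_*/d)².
S = 5.67×10⁻⁸·(7700)⁴·(1.03×10⁹/3.56×10¹⁰)² = 1.668×10⁵ W/m².
For an isothermal sphere T⁴ = (1−a)S/(4σ) = 5.370×10¹¹ K⁴.

T ≈ 856 K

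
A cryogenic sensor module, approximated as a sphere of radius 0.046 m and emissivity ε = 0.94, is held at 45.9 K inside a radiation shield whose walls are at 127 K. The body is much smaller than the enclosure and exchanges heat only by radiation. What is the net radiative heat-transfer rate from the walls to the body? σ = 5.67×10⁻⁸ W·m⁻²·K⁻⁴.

P_net ≈ 0.362 W

For a small grey body in a large enclosure: P_net = εσA(T_body⁴ − T_wall⁴).
A = 4πr² = 0.02659 m²; T_body⁴ − T_wall⁴ = 4.439×10⁶ − 2.601×10⁸ = -2.557×10⁸ K⁴.
|P_net| = 0.94·5.67×10⁻⁸·0.02659·2.557×10⁸.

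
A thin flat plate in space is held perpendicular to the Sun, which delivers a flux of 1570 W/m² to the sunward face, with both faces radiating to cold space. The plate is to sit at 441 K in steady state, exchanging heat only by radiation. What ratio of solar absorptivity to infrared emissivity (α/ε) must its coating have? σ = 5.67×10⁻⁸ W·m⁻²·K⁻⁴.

Balance: αS·A = εσ·2A·T⁴ ⇒ α/ε = 2σT⁴/S.
α/ε = 2·5.67×10⁻⁸·(441)⁴/1570 = 2·5.67×10⁻⁸·3.782×10¹⁰/1570.

α/ε ≈ 2.73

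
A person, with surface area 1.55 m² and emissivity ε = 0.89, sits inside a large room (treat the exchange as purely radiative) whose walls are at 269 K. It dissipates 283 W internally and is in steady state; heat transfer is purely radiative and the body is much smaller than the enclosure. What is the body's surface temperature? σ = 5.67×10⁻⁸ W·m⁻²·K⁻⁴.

For a small grey body in a large enclosure, net radiated power = εσA(T⁴ − T_w⁴).
Steady state: P = εσA(T⁴ − T_w⁴) with A = 1.55 m².
T⁴ = P/(εσA) + T_w⁴ = 283/(0.89·5.67×10⁻⁸·1.550) + (269)⁴
    = 3.618×10⁹ + 5.236×10⁹ = 8.854×10⁹ K⁴.

T ≈ 307 K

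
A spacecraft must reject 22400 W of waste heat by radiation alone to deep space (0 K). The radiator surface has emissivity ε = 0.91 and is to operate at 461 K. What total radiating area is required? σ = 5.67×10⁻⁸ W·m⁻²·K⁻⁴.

A ≈ 9.61 m²

P = εσA T⁴ ⇒ A = P/(εσT⁴).
T⁴ = 4.517×10¹⁰ K⁴.
A = 22400/(0.91 × 5.67×10⁻⁸ × 4.517×10¹⁰).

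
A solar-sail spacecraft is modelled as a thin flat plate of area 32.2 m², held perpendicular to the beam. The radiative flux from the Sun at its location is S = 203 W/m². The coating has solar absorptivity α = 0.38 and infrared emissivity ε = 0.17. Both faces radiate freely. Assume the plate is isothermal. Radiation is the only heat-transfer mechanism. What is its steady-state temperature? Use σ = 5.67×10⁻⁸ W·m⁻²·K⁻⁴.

T ≈ 252 K

At equilibrium, absorbed power = emitted power.
Absorbing cross-section = A = 32.20 m²; emitting surface = 2A = 64.40 m² (ratio 2).
αS·A_cross = εσ·A_surf·T⁴  ⇒  T⁴ = αS/(ε·2σ).
T⁴ = 0.380·203/(0.17·2·5.67×10⁻⁸) = 4.001×10⁹ K⁴.
T = (4.001×10⁹)^(1/4).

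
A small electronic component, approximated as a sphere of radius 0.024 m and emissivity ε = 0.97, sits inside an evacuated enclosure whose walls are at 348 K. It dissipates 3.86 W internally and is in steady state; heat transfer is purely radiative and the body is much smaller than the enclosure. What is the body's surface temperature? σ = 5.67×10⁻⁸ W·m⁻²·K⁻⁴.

T ≈ 395 K

For a small grey body in a large enclosure, net radiated power = εσA(T⁴ − T_w⁴).
Steady state: P = εσA(T⁴ − T_w⁴) with A = 4πr² = 0.007238 m².
T⁴ = P/(εσA) + T_w⁴ = 3.86/(0.97·5.67×10⁻⁸·0.007238) + (348)⁴
    = 9.696×10⁹ + 1.467×10¹⁰ = 2.436×10¹⁰ K⁴.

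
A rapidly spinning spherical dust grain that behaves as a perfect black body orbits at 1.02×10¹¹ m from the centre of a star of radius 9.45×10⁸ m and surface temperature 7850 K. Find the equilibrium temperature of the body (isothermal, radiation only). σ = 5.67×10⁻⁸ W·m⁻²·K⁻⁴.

T ≈ 534 K

The star's surface emits σT_*⁴; at distance d the flux is S = σT_*⁴(R_*/d)².
S = 5.67×10⁻⁸·(7850)⁴·(9.45×10⁸/1.02×10¹¹)² = 18480 W/m².
For an isothermal sphere T⁴ = (1−a)S/(4σ) = 8.149×10¹⁰ K⁴.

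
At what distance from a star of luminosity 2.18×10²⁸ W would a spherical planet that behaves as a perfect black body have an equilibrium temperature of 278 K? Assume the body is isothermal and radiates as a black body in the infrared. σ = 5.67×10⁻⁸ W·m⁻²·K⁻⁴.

For an isothermal black-emitting sphere, (1−a)S·πr² = σ·4πr²·T⁴ ⇒ S = 4σT⁴/(1−a).
S = 4·5.67×10⁻⁸·(278)⁴/1.00 = 1355 W/m².
Flux falls as S = L/(4πd²), so d = √(L/(4πS)) = √(2.18×10²⁸/(4π·1355)).

d ≈ 1.13×10¹² m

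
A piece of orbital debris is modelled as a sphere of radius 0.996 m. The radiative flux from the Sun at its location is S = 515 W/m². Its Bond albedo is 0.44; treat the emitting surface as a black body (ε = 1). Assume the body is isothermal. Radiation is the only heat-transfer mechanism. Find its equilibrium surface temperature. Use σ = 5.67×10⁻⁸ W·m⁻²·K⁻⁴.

At equilibrium, absorbed power = emitted power.
Absorbing cross-section = πr² = 3.117 m²; emitting surface = 4πr² = 12.47 m² (ratio 4).
(1−a)S·A_cross = εσ·A_surf·T⁴  ⇒  T⁴ = (1−a)S/(4σ).
T⁴ = 0.560·515/(4·5.67×10⁻⁸) = 1.272×10⁹ K⁴.
T = (1.272×10⁹)^(1/4).

T ≈ 189 K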